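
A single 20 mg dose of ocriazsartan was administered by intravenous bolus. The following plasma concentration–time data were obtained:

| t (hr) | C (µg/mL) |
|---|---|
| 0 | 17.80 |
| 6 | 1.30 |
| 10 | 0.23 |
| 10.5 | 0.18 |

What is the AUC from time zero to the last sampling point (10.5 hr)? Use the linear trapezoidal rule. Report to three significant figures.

Trapezoidal AUC_0→10.5:
  [0→6]: (17.80+1.30)/2 × 6 = 57.3
  [6→10]: (1.30+0.23)/2 × 4 = 3.06
  [10→10.5]: (0.23+0.18)/2 × 0.5 = 0.1025
  Sum = 60.4625 µg/mL·hr

AUC = 60.5 µg/mL·hr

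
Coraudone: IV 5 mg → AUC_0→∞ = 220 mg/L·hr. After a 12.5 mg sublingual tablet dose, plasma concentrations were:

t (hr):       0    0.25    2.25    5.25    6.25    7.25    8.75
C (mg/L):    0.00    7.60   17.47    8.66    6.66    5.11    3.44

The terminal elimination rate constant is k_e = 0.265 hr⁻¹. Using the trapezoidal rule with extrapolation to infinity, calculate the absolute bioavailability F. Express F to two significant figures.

F = 0.18

Trapezoidal AUC_0→8.75 (sublingual tablet):
  [0→0.25]: (0.00+7.60)/2 × 0.25 = 0.95
  [0.25→2.25]: (7.60+17.47)/2 × 2 = 25.07
  [2.25→5.25]: (17.47+8.66)/2 × 3 = 39.195
  [5.25→6.25]: (8.66+6.66)/2 × 1 = 7.66
  [6.25→7.25]: (6.66+5.11)/2 × 1 = 5.885
  [7.25→8.75]: (5.11+3.44)/2 × 1.5 = 6.4125
  Sum = 85.1725 mg/L·hr
Tail: C_last/k_e = 3.44/0.265 = 12.981
AUC_0→∞ (sublingual tablet) = 85.1725 + 12.981 = 98.1535 mg/L·hr
F = (AUC_ev/D_ev)/(AUC_iv/D_iv) = (98.1535/12.5)/(220/5) = 7.85228/44 = 0.1785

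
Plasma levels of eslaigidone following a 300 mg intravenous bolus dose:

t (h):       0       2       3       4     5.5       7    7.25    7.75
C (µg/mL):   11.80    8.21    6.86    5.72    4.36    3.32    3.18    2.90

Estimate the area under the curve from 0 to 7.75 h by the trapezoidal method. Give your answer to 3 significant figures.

Trapezoidal AUC_0→7.75:
  [0→2]: (11.80+8.21)/2 × 2 = 20.01
  [2→3]: (8.21+6.86)/2 × 1 = 7.535
  [3→4]: (6.86+5.72)/2 × 1 = 6.29
  [4→5.5]: (5.72+4.36)/2 × 1.5 = 7.56
  [5.5→7]: (4.36+3.32)/2 × 1.5 = 5.76
  [7→7.25]: (3.32+3.18)/2 × 0.25 = 0.8125
  [7.25→7.75]: (3.18+2.90)/2 × 0.5 = 1.52
  Sum = 49.4875 µg/mL·h

AUC = 49.5 µg/mL·h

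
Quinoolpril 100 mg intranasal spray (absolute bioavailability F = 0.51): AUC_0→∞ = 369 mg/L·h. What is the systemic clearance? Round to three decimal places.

CL = F × Dose / AUC_0→∞
   = 0.51 × 100 / 369 = 0.138211 L/h

CL = 0.138 L/h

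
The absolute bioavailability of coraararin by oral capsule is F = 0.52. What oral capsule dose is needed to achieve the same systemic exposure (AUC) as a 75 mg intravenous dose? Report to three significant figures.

D_oral = 144 mg

For equal systemic exposure: F × D_ev = D_iv
D_ev = D_iv / F = 75 / 0.52 = 144.231 mg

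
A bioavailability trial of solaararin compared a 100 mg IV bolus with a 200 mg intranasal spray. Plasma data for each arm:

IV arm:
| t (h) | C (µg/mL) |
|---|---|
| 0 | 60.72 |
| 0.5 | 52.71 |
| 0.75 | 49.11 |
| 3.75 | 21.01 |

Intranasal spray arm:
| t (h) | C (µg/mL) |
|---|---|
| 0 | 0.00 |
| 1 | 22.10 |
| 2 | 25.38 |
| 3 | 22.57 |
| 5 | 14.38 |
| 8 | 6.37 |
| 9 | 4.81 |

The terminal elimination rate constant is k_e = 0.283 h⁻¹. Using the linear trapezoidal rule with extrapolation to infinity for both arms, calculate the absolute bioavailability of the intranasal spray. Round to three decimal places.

Trapezoidal AUC_0→3.75 (IV):
  [0→0.5]: (60.72+52.71)/2 × 0.5 = 28.3575
  [0.5→0.75]: (52.71+49.11)/2 × 0.25 = 12.7275
  [0.75→3.75]: (49.11+21.01)/2 × 3 = 105.18
  Sum = 146.265 µg/mL·h
IV tail: 21.01/0.283 = 74.240; AUC_iv,0→∞ = 146.265 + 74.240 = 220.505 µg/mL·h
Trapezoidal AUC_0→9 (intranasal spray):
  [0→1]: (0.00+22.10)/2 × 1 = 11.05
  [1→2]: (22.10+25.38)/2 × 1 = 23.74
  [2→3]: (25.38+22.57)/2 × 1 = 23.975
  [3→5]: (22.57+14.38)/2 × 2 = 36.95
  [5→8]: (14.38+6.37)/2 × 3 = 31.125
  [8→9]: (6.37+4.81)/2 × 1 = 5.59
  Sum = 132.43 µg/mL·h
intranasal spray tail: 4.81/0.283 = 16.996; AUC_ev,0→∞ = 132.43 + 16.996 = 149.426 µg/mL·h
F = (AUC_ev/D_ev)/(AUC_iv/D_iv) = (149.426/200)/(220.505/100) = 0.74713/2.20505 = 0.3388

F = 0.339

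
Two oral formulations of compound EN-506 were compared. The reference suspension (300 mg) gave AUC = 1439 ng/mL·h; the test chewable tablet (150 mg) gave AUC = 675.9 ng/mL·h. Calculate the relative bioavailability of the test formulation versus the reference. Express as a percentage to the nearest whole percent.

F_rel = 94%

F_rel = (AUC_test/D_test) / (AUC_ref/D_ref)
      = (675.9/150) / (1439/300)
      = 4.506 / 4.79667 = 0.9394 = 93.94%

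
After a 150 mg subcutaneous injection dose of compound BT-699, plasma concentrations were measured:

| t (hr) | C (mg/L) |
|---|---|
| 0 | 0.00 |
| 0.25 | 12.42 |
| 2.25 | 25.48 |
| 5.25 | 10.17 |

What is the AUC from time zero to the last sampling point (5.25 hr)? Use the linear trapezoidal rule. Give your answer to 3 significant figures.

Trapezoidal AUC_0→5.25:
  [0→0.25]: (0.00+12.42)/2 × 0.25 = 1.5525
  [0.25→2.25]: (12.42+25.48)/2 × 2 = 37.9
  [2.25→5.25]: (25.48+10.17)/2 × 3 = 53.475
  Sum = 92.9275 mg/L·hr

AUC = 92.9 mg/L·hr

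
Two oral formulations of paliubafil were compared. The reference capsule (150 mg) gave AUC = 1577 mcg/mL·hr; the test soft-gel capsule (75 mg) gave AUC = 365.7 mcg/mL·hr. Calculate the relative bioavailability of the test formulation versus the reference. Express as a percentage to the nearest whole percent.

F_rel = 46%

F_rel = (AUC_test/D_test) / (AUC_ref/D_ref)
      = (365.7/75) / (1577/150)
      = 4.876 / 10.5133 = 0.4638 = 46.38%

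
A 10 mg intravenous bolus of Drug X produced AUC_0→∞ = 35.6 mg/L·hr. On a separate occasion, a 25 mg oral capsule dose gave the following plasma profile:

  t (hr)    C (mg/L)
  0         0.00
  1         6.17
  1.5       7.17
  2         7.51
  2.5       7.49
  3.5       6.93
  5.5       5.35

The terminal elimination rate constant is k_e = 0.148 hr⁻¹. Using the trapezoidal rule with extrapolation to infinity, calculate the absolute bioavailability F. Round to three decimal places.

F = 0.781

Trapezoidal AUC_0→5.5 (oral capsule):
  [0→1]: (0.00+6.17)/2 × 1 = 3.085
  [1→1.5]: (6.17+7.17)/2 × 0.5 = 3.335
  [1.5→2]: (7.17+7.51)/2 × 0.5 = 3.67
  [2→2.5]: (7.51+7.49)/2 × 0.5 = 3.75
  [2.5→3.5]: (7.49+6.93)/2 × 1 = 7.21
  [3.5→5.5]: (6.93+5.35)/2 × 2 = 12.28
  Sum = 33.33 mg/L·hr
Tail: C_last/k_e = 5.35/0.148 = 36.149
AUC_0→∞ (oral capsule) = 33.33 + 36.149 = 69.479 mg/L·hr
F = (AUC_ev/D_ev)/(AUC_iv/D_iv) = (69.479/25)/(35.6/10) = 2.77916/3.56 = 0.7807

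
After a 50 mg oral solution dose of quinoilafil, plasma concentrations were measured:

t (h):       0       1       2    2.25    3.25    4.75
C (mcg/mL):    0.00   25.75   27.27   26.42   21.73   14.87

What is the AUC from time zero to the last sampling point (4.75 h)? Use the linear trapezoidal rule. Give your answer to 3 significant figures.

Trapezoidal AUC_0→4.75:
  [0→1]: (0.00+25.75)/2 × 1 = 12.875
  [1→2]: (25.75+27.27)/2 × 1 = 26.51
  [2→2.25]: (27.27+26.42)/2 × 0.25 = 6.71125
  [2.25→3.25]: (26.42+21.73)/2 × 1 = 24.075
  [3.25→4.75]: (21.73+14.87)/2 × 1.5 = 27.45
  Sum = 97.62125 mcg/mL·h

AUC = 97.6 mcg/mL·h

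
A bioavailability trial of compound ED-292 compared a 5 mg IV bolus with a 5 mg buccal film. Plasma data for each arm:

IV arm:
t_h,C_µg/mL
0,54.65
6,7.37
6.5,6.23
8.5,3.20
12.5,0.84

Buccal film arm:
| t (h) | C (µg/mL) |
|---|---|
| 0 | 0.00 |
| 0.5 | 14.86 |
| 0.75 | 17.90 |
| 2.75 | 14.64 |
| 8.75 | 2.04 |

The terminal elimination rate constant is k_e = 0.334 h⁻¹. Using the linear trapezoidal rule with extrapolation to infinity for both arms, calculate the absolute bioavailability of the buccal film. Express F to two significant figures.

Trapezoidal AUC_0→12.5 (IV):
  [0→6]: (54.65+7.37)/2 × 6 = 186.06
  [6→6.5]: (7.37+6.23)/2 × 0.5 = 3.4
  [6.5→8.5]: (6.23+3.20)/2 × 2 = 9.43
  [8.5→12.5]: (3.20+0.84)/2 × 4 = 8.08
  Sum = 206.97 µg/mL·h
IV tail: 0.84/0.334 = 2.515; AUC_iv,0→∞ = 206.97 + 2.515 = 209.485 µg/mL·h
Trapezoidal AUC_0→8.75 (buccal film):
  [0→0.5]: (0.00+14.86)/2 × 0.5 = 3.715
  [0.5→0.75]: (14.86+17.90)/2 × 0.25 = 4.095
  [0.75→2.75]: (17.90+14.64)/2 × 2 = 32.54
  [2.75→8.75]: (14.64+2.04)/2 × 6 = 50.04
  Sum = 90.39 µg/mL·h
buccal film tail: 2.04/0.334 = 6.108; AUC_ev,0→∞ = 90.39 + 6.108 = 96.498 µg/mL·h
F = (AUC_ev/D_ev)/(AUC_iv/D_iv) = (96.498/5)/(209.485/5) = 19.2996/41.897 = 0.4606

F = 0.46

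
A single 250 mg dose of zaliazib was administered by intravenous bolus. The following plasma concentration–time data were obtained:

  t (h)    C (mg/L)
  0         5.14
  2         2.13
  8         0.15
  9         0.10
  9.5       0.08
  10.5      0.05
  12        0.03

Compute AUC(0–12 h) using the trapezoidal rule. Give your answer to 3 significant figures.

Trapezoidal AUC_0→12:
  [0→2]: (5.14+2.13)/2 × 2 = 7.27
  [2→8]: (2.13+0.15)/2 × 6 = 6.84
  [8→9]: (0.15+0.10)/2 × 1 = 0.125
  [9→9.5]: (0.10+0.08)/2 × 0.5 = 0.045
  [9.5→10.5]: (0.08+0.05)/2 × 1 = 0.065
  [10.5→12]: (0.05+0.03)/2 × 1.5 = 0.06
  Sum = 14.405 mg/L·h

AUC = 14.4 mg/L·h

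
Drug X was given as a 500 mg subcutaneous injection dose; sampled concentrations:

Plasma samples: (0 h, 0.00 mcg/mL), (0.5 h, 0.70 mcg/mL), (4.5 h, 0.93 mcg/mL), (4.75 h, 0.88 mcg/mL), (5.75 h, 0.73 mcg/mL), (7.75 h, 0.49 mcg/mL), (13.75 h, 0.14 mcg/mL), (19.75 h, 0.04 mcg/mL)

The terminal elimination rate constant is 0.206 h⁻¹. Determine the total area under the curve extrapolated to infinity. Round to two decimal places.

Trapezoidal AUC_0→19.75:
  [0→0.5]: (0.00+0.70)/2 × 0.5 = 0.175
  [0.5→4.5]: (0.70+0.93)/2 × 4 = 3.26
  [4.5→4.75]: (0.93+0.88)/2 × 0.25 = 0.22625
  [4.75→5.75]: (0.88+0.73)/2 × 1 = 0.805
  [5.75→7.75]: (0.73+0.49)/2 × 2 = 1.22
  [7.75→13.75]: (0.49+0.14)/2 × 6 = 1.89
  [13.75→19.75]: (0.14+0.04)/2 × 6 = 0.54
  Sum = 8.11625 mcg/mL·h
Extrapolated tail: C_last / k_e = 0.04 / 0.206 = 0.194
AUC_0→∞ = 8.11625 + 0.194 = 8.31025 mcg/mL·h

AUC = 8.31 mcg/mL·h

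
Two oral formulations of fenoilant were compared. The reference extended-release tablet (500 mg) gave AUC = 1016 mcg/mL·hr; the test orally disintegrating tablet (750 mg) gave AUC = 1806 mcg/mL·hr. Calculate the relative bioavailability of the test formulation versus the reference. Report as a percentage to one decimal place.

F_rel = (AUC_test/D_test) / (AUC_ref/D_ref)
      = (1806/750) / (1016/500)
      = 2.408 / 2.032 = 1.1850 = 118.50%

F_rel = 118.5%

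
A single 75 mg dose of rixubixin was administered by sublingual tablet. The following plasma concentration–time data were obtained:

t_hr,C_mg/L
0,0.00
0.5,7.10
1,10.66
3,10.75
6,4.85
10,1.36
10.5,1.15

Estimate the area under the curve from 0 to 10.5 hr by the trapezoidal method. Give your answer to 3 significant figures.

Trapezoidal AUC_0→10.5:
  [0→0.5]: (0.00+7.10)/2 × 0.5 = 1.775
  [0.5→1]: (7.10+10.66)/2 × 0.5 = 4.44
  [1→3]: (10.66+10.75)/2 × 2 = 21.41
  [3→6]: (10.75+4.85)/2 × 3 = 23.4
  [6→10]: (4.85+1.36)/2 × 4 = 12.42
  [10→10.5]: (1.36+1.15)/2 × 0.5 = 0.6275
  Sum = 64.0725 mg/L·hr

AUC = 64.1 mg/L·hr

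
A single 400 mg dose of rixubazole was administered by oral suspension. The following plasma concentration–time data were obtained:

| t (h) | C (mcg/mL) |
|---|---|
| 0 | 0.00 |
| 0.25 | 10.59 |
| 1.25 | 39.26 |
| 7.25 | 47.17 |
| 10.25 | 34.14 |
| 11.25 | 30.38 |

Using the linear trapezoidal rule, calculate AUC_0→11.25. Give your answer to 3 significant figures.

Trapezoidal AUC_0→11.25:
  [0→0.25]: (0.00+10.59)/2 × 0.25 = 1.32375
  [0.25→1.25]: (10.59+39.26)/2 × 1 = 24.925
  [1.25→7.25]: (39.26+47.17)/2 × 6 = 259.29
  [7.25→10.25]: (47.17+34.14)/2 × 3 = 121.965
  [10.25→11.25]: (34.14+30.38)/2 × 1 = 32.26
  Sum = 439.76375 mcg/mL·h

AUC = 440 mcg/mL·h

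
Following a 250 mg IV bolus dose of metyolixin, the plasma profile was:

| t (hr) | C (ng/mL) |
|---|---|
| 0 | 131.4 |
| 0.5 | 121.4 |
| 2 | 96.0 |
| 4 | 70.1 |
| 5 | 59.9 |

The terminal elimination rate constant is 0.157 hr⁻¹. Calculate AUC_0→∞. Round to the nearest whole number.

AUC = 839 ng/mL·hr

Trapezoidal AUC_0→5:
  [0→0.5]: (131.4+121.4)/2 × 0.5 = 63.2
  [0.5→2]: (121.4+96.0)/2 × 1.5 = 163.05
  [2→4]: (96.0+70.1)/2 × 2 = 166.1
  [4→5]: (70.1+59.9)/2 × 1 = 65.0
  Sum = 457.35 ng/mL·hr
Extrapolated tail: C_last / k_e = 59.9 / 0.157 = 381.529
AUC_0→∞ = 457.35 + 381.529 = 838.879 ng/mL·hr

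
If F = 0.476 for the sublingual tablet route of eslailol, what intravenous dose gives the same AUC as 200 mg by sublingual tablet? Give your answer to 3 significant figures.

D_iv = 95.2 mg

Systemic exposure from an extravascular dose = F × D_ev, so the equivalent IV dose is F × D_ev.
D_iv = F × D_ev = 0.476 × 200 = 95.2 mg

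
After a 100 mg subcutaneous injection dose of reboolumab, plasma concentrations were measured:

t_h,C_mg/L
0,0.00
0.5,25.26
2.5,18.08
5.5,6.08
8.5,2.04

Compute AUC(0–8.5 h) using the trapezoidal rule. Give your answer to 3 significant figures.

AUC = 98.1 mg/L·h

Trapezoidal AUC_0→8.5:
  [0→0.5]: (0.00+25.26)/2 × 0.5 = 6.315
  [0.5→2.5]: (25.26+18.08)/2 × 2 = 43.34
  [2.5→5.5]: (18.08+6.08)/2 × 3 = 36.24
  [5.5→8.5]: (6.08+2.04)/2 × 3 = 12.18
  Sum = 98.075 mg/L·h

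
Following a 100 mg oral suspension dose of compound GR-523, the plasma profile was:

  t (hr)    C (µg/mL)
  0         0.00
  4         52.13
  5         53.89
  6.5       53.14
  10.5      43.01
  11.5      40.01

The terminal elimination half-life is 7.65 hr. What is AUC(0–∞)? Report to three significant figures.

Trapezoidal AUC_0→11.5:
  [0→4]: (0.00+52.13)/2 × 4 = 104.26
  [4→5]: (52.13+53.89)/2 × 1 = 53.01
  [5→6.5]: (53.89+53.14)/2 × 1.5 = 80.2725
  [6.5→10.5]: (53.14+43.01)/2 × 4 = 192.3
  [10.5→11.5]: (43.01+40.01)/2 × 1 = 41.51
  Sum = 471.3525 µg/mL·hr
k_e = ln2 / t½ = 0.693147 / 7.65 = 0.0906 hr^-1
Extrapolated tail: C_last / k_e = 40.01 / 0.0906 = 441.611
AUC_0→∞ = 471.3525 + 441.611 = 912.9635 µg/mL·hr

AUC = 913 µg/mL·hr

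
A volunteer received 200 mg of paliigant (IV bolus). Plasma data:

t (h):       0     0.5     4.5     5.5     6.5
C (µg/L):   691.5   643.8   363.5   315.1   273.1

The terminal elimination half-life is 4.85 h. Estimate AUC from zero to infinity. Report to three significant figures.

AUC = 4890 µg/L·h

Trapezoidal AUC_0→6.5:
  [0→0.5]: (691.5+643.8)/2 × 0.5 = 333.825
  [0.5→4.5]: (643.8+363.5)/2 × 4 = 2014.6
  [4.5→5.5]: (363.5+315.1)/2 × 1 = 339.3
  [5.5→6.5]: (315.1+273.1)/2 × 1 = 294.1
  Sum = 2981.825 µg/L·h
k_e = ln2 / t½ = 0.693147 / 4.85 = 0.1429 h^-1
Extrapolated tail: C_last / k_e = 273.1 / 0.1429 = 1911.127
AUC_0→∞ = 2981.825 + 1911.127 = 4892.952 µg/L·h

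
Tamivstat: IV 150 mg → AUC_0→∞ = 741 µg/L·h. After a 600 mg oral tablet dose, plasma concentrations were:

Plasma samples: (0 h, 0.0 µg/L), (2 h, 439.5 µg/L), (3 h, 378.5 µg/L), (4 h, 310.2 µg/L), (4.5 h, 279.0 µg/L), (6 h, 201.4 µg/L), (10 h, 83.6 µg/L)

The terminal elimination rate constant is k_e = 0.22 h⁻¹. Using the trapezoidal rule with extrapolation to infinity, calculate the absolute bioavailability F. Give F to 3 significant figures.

Trapezoidal AUC_0→10 (oral tablet):
  [0→2]: (0.0+439.5)/2 × 2 = 439.5
  [2→3]: (439.5+378.5)/2 × 1 = 409.0
  [3→4]: (378.5+310.2)/2 × 1 = 344.35
  [4→4.5]: (310.2+279.0)/2 × 0.5 = 147.3
  [4.5→6]: (279.0+201.4)/2 × 1.5 = 360.3
  [6→10]: (201.4+83.6)/2 × 4 = 570.0
  Sum = 2270.45 µg/L·h
Tail: C_last/k_e = 83.6/0.22 = 380.000
AUC_0→∞ (oral tablet) = 2270.45 + 380.000 = 2650.45 µg/L·h
F = (AUC_ev/D_ev)/(AUC_iv/D_iv) = (2650.45/600)/(741/150) = 4.41742/4.94 = 0.8942

F = 0.894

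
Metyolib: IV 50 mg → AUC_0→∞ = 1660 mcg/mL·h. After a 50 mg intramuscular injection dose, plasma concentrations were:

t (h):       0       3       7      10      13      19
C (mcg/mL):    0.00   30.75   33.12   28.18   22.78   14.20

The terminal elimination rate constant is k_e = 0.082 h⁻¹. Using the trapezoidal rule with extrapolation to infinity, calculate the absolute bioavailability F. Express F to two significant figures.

F = 0.38

Trapezoidal AUC_0→19 (intramuscular injection):
  [0→3]: (0.00+30.75)/2 × 3 = 46.125
  [3→7]: (30.75+33.12)/2 × 4 = 127.74
  [7→10]: (33.12+28.18)/2 × 3 = 91.95
  [10→13]: (28.18+22.78)/2 × 3 = 76.44
  [13→19]: (22.78+14.20)/2 × 6 = 110.94
  Sum = 453.195 mcg/mL·h
Tail: C_last/k_e = 14.20/0.082 = 173.171
AUC_0→∞ (intramuscular injection) = 453.195 + 173.171 = 626.366 mcg/mL·h
F = (AUC_ev/D_ev)/(AUC_iv/D_iv) = (626.366/50)/(1660/50) = 12.52732/33.2 = 0.3773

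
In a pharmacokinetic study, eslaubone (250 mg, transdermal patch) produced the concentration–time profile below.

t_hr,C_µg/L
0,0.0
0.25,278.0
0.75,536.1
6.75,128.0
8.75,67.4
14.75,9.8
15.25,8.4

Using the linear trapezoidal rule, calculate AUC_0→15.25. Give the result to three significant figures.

Trapezoidal AUC_0→15.25:
  [0→0.25]: (0.0+278.0)/2 × 0.25 = 34.75
  [0.25→0.75]: (278.0+536.1)/2 × 0.5 = 203.525
  [0.75→6.75]: (536.1+128.0)/2 × 6 = 1992.3
  [6.75→8.75]: (128.0+67.4)/2 × 2 = 195.4
  [8.75→14.75]: (67.4+9.8)/2 × 6 = 231.6
  [14.75→15.25]: (9.8+8.4)/2 × 0.5 = 4.55
  Sum = 2662.125 µg/L·hr

AUC = 2660 µg/L·hr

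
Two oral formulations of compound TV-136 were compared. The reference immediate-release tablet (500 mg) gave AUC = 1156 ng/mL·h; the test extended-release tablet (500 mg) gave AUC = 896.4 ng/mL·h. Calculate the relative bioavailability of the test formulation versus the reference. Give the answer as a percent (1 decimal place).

F_rel = 77.5%

F_rel = (AUC_test/D_test) / (AUC_ref/D_ref)
      = (896.4/500) / (1156/500)
      = 1.7928 / 2.312 = 0.7754 = 77.54%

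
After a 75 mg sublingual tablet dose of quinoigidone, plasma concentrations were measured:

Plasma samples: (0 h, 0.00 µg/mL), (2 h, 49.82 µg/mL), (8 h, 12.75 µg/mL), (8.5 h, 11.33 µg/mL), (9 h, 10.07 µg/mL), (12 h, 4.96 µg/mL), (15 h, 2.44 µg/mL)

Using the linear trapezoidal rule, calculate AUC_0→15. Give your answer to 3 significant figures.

Trapezoidal AUC_0→15:
  [0→2]: (0.00+49.82)/2 × 2 = 49.82
  [2→8]: (49.82+12.75)/2 × 6 = 187.71
  [8→8.5]: (12.75+11.33)/2 × 0.5 = 6.02
  [8.5→9]: (11.33+10.07)/2 × 0.5 = 5.35
  [9→12]: (10.07+4.96)/2 × 3 = 22.545
  [12→15]: (4.96+2.44)/2 × 3 = 11.1
  Sum = 282.545 µg/mL·h

AUC = 283 µg/mL·h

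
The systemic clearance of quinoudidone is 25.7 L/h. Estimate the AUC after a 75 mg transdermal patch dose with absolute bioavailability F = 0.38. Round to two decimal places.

AUC = 1.11 mg/L·h

AUC_0→∞ = F × Dose / CL
        = 0.38 × 75 / 25.7 = 1.10895 mg/L·h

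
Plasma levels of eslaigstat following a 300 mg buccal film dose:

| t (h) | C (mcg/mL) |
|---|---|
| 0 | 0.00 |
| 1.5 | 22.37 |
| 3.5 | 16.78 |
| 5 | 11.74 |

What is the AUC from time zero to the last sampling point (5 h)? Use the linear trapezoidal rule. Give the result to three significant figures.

Trapezoidal AUC_0→5:
  [0→1.5]: (0.00+22.37)/2 × 1.5 = 16.7775
  [1.5→3.5]: (22.37+16.78)/2 × 2 = 39.15
  [3.5→5]: (16.78+11.74)/2 × 1.5 = 21.39
  Sum = 77.3175 mcg/mL·h

AUC = 77.3 mcg/mL·h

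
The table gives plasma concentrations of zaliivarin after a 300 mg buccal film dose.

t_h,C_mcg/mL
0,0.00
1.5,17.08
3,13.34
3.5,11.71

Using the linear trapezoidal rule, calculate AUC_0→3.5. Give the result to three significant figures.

AUC = 41.9 mcg/mL·h

Trapezoidal AUC_0→3.5:
  [0→1.5]: (0.00+17.08)/2 × 1.5 = 12.81
  [1.5→3]: (17.08+13.34)/2 × 1.5 = 22.815
  [3→3.5]: (13.34+11.71)/2 × 0.5 = 6.2625
  Sum = 41.8875 mcg/mL·h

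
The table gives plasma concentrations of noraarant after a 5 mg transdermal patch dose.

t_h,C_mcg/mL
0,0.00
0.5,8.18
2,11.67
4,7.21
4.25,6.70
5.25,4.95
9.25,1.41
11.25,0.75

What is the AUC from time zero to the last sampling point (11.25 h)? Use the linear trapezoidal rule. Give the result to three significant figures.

AUC = 58.3 mcg/mL·h

Trapezoidal AUC_0→11.25:
  [0→0.5]: (0.00+8.18)/2 × 0.5 = 2.045
  [0.5→2]: (8.18+11.67)/2 × 1.5 = 14.8875
  [2→4]: (11.67+7.21)/2 × 2 = 18.88
  [4→4.25]: (7.21+6.70)/2 × 0.25 = 1.73875
  [4.25→5.25]: (6.70+4.95)/2 × 1 = 5.825
  [5.25→9.25]: (4.95+1.41)/2 × 4 = 12.72
  [9.25→11.25]: (1.41+0.75)/2 × 2 = 2.16
  Sum = 58.25625 mcg/mL·h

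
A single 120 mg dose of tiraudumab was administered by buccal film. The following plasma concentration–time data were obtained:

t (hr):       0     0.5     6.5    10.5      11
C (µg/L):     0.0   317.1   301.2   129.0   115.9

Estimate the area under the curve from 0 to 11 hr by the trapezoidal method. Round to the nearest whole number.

Trapezoidal AUC_0→11:
  [0→0.5]: (0.0+317.1)/2 × 0.5 = 79.275
  [0.5→6.5]: (317.1+301.2)/2 × 6 = 1854.9
  [6.5→10.5]: (301.2+129.0)/2 × 4 = 860.4
  [10.5→11]: (129.0+115.9)/2 × 0.5 = 61.225
  Sum = 2855.8 µg/L·hr

AUC = 2856 µg/L·hr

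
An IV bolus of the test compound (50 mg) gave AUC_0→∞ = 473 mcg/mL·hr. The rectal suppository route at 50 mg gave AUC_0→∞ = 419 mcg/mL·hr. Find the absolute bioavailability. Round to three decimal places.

F = (AUC_ev / D_ev) / (AUC_iv / D_iv)
  = (419/50) / (473/50)
  = 8.38 / 9.46 = 0.8858

F = 0.886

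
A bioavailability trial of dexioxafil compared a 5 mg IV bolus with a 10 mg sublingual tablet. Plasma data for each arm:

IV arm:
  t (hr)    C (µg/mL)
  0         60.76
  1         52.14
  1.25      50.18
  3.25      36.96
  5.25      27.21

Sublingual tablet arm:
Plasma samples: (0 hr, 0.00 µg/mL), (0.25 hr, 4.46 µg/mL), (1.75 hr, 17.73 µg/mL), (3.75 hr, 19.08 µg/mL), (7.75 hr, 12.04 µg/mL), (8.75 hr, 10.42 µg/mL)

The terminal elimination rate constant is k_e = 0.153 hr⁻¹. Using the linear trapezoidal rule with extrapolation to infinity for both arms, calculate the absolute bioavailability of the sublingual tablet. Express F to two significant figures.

F = 0.25

Trapezoidal AUC_0→5.25 (IV):
  [0→1]: (60.76+52.14)/2 × 1 = 56.45
  [1→1.25]: (52.14+50.18)/2 × 0.25 = 12.79
  [1.25→3.25]: (50.18+36.96)/2 × 2 = 87.14
  [3.25→5.25]: (36.96+27.21)/2 × 2 = 64.17
  Sum = 220.55 µg/mL·hr
IV tail: 27.21/0.153 = 177.843; AUC_iv,0→∞ = 220.55 + 177.843 = 398.393 µg/mL·hr
Trapezoidal AUC_0→8.75 (sublingual tablet):
  [0→0.25]: (0.00+4.46)/2 × 0.25 = 0.5575
  [0.25→1.75]: (4.46+17.73)/2 × 1.5 = 16.6425
  [1.75→3.75]: (17.73+19.08)/2 × 2 = 36.81
  [3.75→7.75]: (19.08+12.04)/2 × 4 = 62.24
  [7.75→8.75]: (12.04+10.42)/2 × 1 = 11.23
  Sum = 127.48 µg/mL·hr
sublingual tablet tail: 10.42/0.153 = 68.105; AUC_ev,0→∞ = 127.48 + 68.105 = 195.585 µg/mL·hr
F = (AUC_ev/D_ev)/(AUC_iv/D_iv) = (195.585/10)/(398.393/5) = 19.5585/79.6786 = 0.2455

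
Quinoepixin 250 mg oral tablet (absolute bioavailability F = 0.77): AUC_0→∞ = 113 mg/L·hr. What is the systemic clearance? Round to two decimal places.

CL = 1.70 L/hr

CL = F × Dose / AUC_0→∞
   = 0.77 × 250 / 113 = 1.70354 L/hr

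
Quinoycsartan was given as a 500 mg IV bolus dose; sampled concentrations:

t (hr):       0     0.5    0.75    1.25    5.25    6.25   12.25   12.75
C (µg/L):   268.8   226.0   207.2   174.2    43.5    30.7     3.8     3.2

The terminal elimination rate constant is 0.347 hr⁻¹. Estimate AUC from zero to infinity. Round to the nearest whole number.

AUC = 860 µg/L·hr

Trapezoidal AUC_0→12.75:
  [0→0.5]: (268.8+226.0)/2 × 0.5 = 123.7
  [0.5→0.75]: (226.0+207.2)/2 × 0.25 = 54.15
  [0.75→1.25]: (207.2+174.2)/2 × 0.5 = 95.35
  [1.25→5.25]: (174.2+43.5)/2 × 4 = 435.4
  [5.25→6.25]: (43.5+30.7)/2 × 1 = 37.1
  [6.25→12.25]: (30.7+3.8)/2 × 6 = 103.5
  [12.25→12.75]: (3.8+3.2)/2 × 0.5 = 1.75
  Sum = 850.95 µg/L·hr
Extrapolated tail: C_last / k_e = 3.2 / 0.347 = 9.222
AUC_0→∞ = 850.95 + 9.222 = 860.172 µg/L·hr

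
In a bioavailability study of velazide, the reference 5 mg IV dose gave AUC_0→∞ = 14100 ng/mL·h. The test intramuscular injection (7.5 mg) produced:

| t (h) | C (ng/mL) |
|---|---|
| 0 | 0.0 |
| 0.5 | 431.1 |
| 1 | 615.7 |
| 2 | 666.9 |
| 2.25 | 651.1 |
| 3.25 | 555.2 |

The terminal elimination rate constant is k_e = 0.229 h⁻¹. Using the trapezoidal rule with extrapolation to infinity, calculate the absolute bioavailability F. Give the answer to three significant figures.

F = 0.199

Trapezoidal AUC_0→3.25 (intramuscular injection):
  [0→0.5]: (0.0+431.1)/2 × 0.5 = 107.775
  [0.5→1]: (431.1+615.7)/2 × 0.5 = 261.7
  [1→2]: (615.7+666.9)/2 × 1 = 641.3
  [2→2.25]: (666.9+651.1)/2 × 0.25 = 164.75
  [2.25→3.25]: (651.1+555.2)/2 × 1 = 603.15
  Sum = 1778.675 ng/mL·h
Tail: C_last/k_e = 555.2/0.229 = 2424.454
AUC_0→∞ (intramuscular injection) = 1778.675 + 2424.454 = 4203.129 ng/mL·h
F = (AUC_ev/D_ev)/(AUC_iv/D_iv) = (4203.129/7.5)/(14100/5) = 560.4172/2820 = 0.1987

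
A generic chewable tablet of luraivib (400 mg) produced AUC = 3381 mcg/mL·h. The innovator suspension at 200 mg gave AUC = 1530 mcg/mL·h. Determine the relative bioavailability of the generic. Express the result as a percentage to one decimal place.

F_rel = (AUC_test/D_test) / (AUC_ref/D_ref)
      = (3381/400) / (1530/200)
      = 8.4525 / 7.65 = 1.1049 = 110.49%

F_rel = 110.5%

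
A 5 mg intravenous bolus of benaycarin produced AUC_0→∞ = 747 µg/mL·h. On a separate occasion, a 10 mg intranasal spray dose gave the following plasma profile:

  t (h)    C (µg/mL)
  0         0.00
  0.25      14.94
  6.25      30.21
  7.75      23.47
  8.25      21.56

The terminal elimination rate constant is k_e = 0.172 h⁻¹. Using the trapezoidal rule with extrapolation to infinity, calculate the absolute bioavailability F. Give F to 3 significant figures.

Trapezoidal AUC_0→8.25 (intranasal spray):
  [0→0.25]: (0.00+14.94)/2 × 0.25 = 1.8675
  [0.25→6.25]: (14.94+30.21)/2 × 6 = 135.45
  [6.25→7.75]: (30.21+23.47)/2 × 1.5 = 40.26
  [7.75→8.25]: (23.47+21.56)/2 × 0.5 = 11.2575
  Sum = 188.835 µg/mL·h
Tail: C_last/k_e = 21.56/0.172 = 125.349
AUC_0→∞ (intranasal spray) = 188.835 + 125.349 = 314.184 µg/mL·h
F = (AUC_ev/D_ev)/(AUC_iv/D_iv) = (314.184/10)/(747/5) = 31.4184/149.4 = 0.2103

F = 0.210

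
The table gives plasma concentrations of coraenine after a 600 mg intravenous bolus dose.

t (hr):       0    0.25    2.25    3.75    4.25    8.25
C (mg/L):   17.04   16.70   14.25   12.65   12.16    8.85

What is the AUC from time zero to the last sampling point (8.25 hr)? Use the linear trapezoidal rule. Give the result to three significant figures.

AUC = 104 mg/L·hr

Trapezoidal AUC_0→8.25:
  [0→0.25]: (17.04+16.70)/2 × 0.25 = 4.2175
  [0.25→2.25]: (16.70+14.25)/2 × 2 = 30.95
  [2.25→3.75]: (14.25+12.65)/2 × 1.5 = 20.175
  [3.75→4.25]: (12.65+12.16)/2 × 0.5 = 6.2025
  [4.25→8.25]: (12.16+8.85)/2 × 4 = 42.02
  Sum = 103.565 mg/L·hr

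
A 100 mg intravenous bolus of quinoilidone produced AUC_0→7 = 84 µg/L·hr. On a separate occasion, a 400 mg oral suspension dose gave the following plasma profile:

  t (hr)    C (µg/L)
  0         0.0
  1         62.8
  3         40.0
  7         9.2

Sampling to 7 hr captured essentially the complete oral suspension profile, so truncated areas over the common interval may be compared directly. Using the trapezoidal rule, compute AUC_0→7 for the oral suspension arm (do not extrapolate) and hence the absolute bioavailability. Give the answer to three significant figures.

F = 0.692

Trapezoidal AUC_0→7 (oral suspension):
  [0→1]: (0.0+62.8)/2 × 1 = 31.4
  [1→3]: (62.8+40.0)/2 × 2 = 102.8
  [3→7]: (40.0+9.2)/2 × 4 = 98.4
  Sum = 232.6 µg/L·hr
F = (AUC_ev/D_ev)/(AUC_iv/D_iv) = (232.6/400)/(84/100) = 0.5815/0.84 = 0.6923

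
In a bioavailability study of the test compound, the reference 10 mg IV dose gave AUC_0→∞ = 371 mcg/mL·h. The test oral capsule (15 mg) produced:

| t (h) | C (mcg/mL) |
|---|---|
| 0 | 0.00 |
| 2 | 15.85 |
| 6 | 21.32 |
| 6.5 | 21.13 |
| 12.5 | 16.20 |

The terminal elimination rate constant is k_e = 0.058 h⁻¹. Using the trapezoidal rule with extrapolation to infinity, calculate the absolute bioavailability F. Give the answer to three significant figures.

F = 0.884

Trapezoidal AUC_0→12.5 (oral capsule):
  [0→2]: (0.00+15.85)/2 × 2 = 15.85
  [2→6]: (15.85+21.32)/2 × 4 = 74.34
  [6→6.5]: (21.32+21.13)/2 × 0.5 = 10.6125
  [6.5→12.5]: (21.13+16.20)/2 × 6 = 111.99
  Sum = 212.7925 mcg/mL·h
Tail: C_last/k_e = 16.20/0.058 = 279.310
AUC_0→∞ (oral capsule) = 212.7925 + 279.310 = 492.1025 mcg/mL·h
F = (AUC_ev/D_ev)/(AUC_iv/D_iv) = (492.1025/15)/(371/10) = 32.8068/37.1 = 0.8843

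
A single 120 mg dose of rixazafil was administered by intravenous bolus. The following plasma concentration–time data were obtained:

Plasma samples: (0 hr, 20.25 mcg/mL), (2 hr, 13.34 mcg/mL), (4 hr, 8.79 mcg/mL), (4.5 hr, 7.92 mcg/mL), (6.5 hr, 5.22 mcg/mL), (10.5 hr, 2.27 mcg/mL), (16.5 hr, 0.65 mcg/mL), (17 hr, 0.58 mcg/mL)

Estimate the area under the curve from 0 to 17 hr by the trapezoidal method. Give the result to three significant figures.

AUC = 97.1 mcg/mL·hr

Trapezoidal AUC_0→17:
  [0→2]: (20.25+13.34)/2 × 2 = 33.59
  [2→4]: (13.34+8.79)/2 × 2 = 22.13
  [4→4.5]: (8.79+7.92)/2 × 0.5 = 4.1775
  [4.5→6.5]: (7.92+5.22)/2 × 2 = 13.14
  [6.5→10.5]: (5.22+2.27)/2 × 4 = 14.98
  [10.5→16.5]: (2.27+0.65)/2 × 6 = 8.76
  [16.5→17]: (0.65+0.58)/2 × 0.5 = 0.3075
  Sum = 97.085 mcg/mL·hr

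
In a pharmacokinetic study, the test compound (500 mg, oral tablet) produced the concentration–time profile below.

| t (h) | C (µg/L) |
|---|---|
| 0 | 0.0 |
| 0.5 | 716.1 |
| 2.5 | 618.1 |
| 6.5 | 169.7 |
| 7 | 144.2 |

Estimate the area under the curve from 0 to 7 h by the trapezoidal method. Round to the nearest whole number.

AUC = 3167 µg/L·h

Trapezoidal AUC_0→7:
  [0→0.5]: (0.0+716.1)/2 × 0.5 = 179.025
  [0.5→2.5]: (716.1+618.1)/2 × 2 = 1334.2
  [2.5→6.5]: (618.1+169.7)/2 × 4 = 1575.6
  [6.5→7]: (169.7+144.2)/2 × 0.5 = 78.475
  Sum = 3167.3 µg/L·h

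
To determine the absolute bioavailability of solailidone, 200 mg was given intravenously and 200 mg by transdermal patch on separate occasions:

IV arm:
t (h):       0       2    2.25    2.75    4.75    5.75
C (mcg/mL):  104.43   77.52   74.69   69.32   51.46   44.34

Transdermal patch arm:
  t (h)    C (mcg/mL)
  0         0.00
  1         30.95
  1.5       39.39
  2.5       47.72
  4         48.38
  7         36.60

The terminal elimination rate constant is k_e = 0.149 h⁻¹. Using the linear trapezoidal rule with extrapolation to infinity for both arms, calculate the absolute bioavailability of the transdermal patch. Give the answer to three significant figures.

Trapezoidal AUC_0→5.75 (IV):
  [0→2]: (104.43+77.52)/2 × 2 = 181.95
  [2→2.25]: (77.52+74.69)/2 × 0.25 = 19.02625
  [2.25→2.75]: (74.69+69.32)/2 × 0.5 = 36.0025
  [2.75→4.75]: (69.32+51.46)/2 × 2 = 120.78
  [4.75→5.75]: (51.46+44.34)/2 × 1 = 47.9
  Sum = 405.65875 mcg/mL·h
IV tail: 44.34/0.149 = 297.584; AUC_iv,0→∞ = 405.65875 + 297.584 = 703.24275 mcg/mL·h
Trapezoidal AUC_0→7 (transdermal patch):
  [0→1]: (0.00+30.95)/2 × 1 = 15.475
  [1→1.5]: (30.95+39.39)/2 × 0.5 = 17.585
  [1.5→2.5]: (39.39+47.72)/2 × 1 = 43.555
  [2.5→4]: (47.72+48.38)/2 × 1.5 = 72.075
  [4→7]: (48.38+36.60)/2 × 3 = 127.47
  Sum = 276.16 mcg/mL·h
transdermal patch tail: 36.60/0.149 = 245.638; AUC_ev,0→∞ = 276.16 + 245.638 = 521.798 mcg/mL·h
F = (AUC_ev/D_ev)/(AUC_iv/D_iv) = (521.798/200)/(703.24275/200) = 2.60899/3.51621 = 0.7420

F = 0.742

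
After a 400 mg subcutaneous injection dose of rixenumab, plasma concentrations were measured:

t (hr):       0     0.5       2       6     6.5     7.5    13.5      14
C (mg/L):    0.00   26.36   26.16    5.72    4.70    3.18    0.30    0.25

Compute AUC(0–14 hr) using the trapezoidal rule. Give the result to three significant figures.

Trapezoidal AUC_0→14:
  [0→0.5]: (0.00+26.36)/2 × 0.5 = 6.59
  [0.5→2]: (26.36+26.16)/2 × 1.5 = 39.39
  [2→6]: (26.16+5.72)/2 × 4 = 63.76
  [6→6.5]: (5.72+4.70)/2 × 0.5 = 2.605
  [6.5→7.5]: (4.70+3.18)/2 × 1 = 3.94
  [7.5→13.5]: (3.18+0.30)/2 × 6 = 10.44
  [13.5→14]: (0.30+0.25)/2 × 0.5 = 0.1375
  Sum = 126.8625 mg/L·hr

AUC = 127 mg/L·hr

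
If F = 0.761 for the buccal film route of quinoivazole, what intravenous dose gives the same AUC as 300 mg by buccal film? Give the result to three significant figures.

Systemic exposure from an extravascular dose = F × D_ev, so the equivalent IV dose is F × D_ev.
D_iv = F × D_ev = 0.761 × 300 = 228.3 mg

D_iv = 228 mg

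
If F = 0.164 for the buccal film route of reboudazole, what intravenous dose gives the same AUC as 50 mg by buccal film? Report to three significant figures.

D_iv = 8.20 mg

Systemic exposure from an extravascular dose = F × D_ev, so the equivalent IV dose is F × D_ev.
D_iv = F × D_ev = 0.164 × 50 = 8.2 mg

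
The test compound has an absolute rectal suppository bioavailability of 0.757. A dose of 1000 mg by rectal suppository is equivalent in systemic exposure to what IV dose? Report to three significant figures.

D_iv = 757 mg

Systemic exposure from an extravascular dose = F × D_ev, so the equivalent IV dose is F × D_ev.
D_iv = F × D_ev = 0.757 × 1000 = 757 mg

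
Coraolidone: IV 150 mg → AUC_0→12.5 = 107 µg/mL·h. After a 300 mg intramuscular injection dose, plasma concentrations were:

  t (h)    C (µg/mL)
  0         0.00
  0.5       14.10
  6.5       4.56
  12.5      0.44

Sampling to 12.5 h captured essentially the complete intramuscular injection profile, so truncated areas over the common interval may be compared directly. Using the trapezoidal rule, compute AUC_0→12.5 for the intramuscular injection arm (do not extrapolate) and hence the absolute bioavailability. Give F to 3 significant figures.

Trapezoidal AUC_0→12.5 (intramuscular injection):
  [0→0.5]: (0.00+14.10)/2 × 0.5 = 3.525
  [0.5→6.5]: (14.10+4.56)/2 × 6 = 55.98
  [6.5→12.5]: (4.56+0.44)/2 × 6 = 15.0
  Sum = 74.505 µg/mL·h
F = (AUC_ev/D_ev)/(AUC_iv/D_iv) = (74.505/300)/(107/150) = 0.24835/0.713333 = 0.3482

F = 0.348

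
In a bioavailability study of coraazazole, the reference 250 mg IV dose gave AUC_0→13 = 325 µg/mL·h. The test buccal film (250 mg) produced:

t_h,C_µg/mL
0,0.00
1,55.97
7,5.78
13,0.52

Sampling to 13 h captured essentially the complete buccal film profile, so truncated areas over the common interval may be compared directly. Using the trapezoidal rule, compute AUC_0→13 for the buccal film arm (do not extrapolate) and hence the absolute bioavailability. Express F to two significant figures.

F = 0.71

Trapezoidal AUC_0→13 (buccal film):
  [0→1]: (0.00+55.97)/2 × 1 = 27.985
  [1→7]: (55.97+5.78)/2 × 6 = 185.25
  [7→13]: (5.78+0.52)/2 × 6 = 18.9
  Sum = 232.135 µg/mL·h
F = (AUC_ev/D_ev)/(AUC_iv/D_iv) = (232.135/250)/(325/250) = 0.92854/1.3 = 0.7143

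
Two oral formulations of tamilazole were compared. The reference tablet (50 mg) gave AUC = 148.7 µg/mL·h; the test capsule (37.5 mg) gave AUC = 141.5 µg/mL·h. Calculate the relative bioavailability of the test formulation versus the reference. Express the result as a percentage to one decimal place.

F_rel = 126.9%

F_rel = (AUC_test/D_test) / (AUC_ref/D_ref)
      = (141.5/37.5) / (148.7/50)
      = 3.77333 / 2.974 = 1.2688 = 126.88%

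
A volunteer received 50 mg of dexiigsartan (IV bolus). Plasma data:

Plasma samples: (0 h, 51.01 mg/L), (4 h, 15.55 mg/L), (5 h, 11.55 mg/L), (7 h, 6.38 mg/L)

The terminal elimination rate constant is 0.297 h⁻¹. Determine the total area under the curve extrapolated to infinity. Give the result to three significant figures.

AUC = 186 mg/L·h

Trapezoidal AUC_0→7:
  [0→4]: (51.01+15.55)/2 × 4 = 133.12
  [4→5]: (15.55+11.55)/2 × 1 = 13.55
  [5→7]: (11.55+6.38)/2 × 2 = 17.93
  Sum = 164.6 mg/L·h
Extrapolated tail: C_last / k_e = 6.38 / 0.297 = 21.481
AUC_0→∞ = 164.6 + 21.481 = 186.081 mg/L·h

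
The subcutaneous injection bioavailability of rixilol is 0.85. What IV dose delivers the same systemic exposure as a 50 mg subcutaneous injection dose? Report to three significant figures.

Systemic exposure from an extravascular dose = F × D_ev, so the equivalent IV dose is F × D_ev.
D_iv = F × D_ev = 0.85 × 50 = 42.5 mg

D_iv = 42.5 mg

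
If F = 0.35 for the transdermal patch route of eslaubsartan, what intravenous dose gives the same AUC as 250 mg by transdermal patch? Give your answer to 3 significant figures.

D_iv = 87.5 mg

Systemic exposure from an extravascular dose = F × D_ev, so the equivalent IV dose is F × D_ev.
D_iv = F × D_ev = 0.35 × 250 = 87.5 mg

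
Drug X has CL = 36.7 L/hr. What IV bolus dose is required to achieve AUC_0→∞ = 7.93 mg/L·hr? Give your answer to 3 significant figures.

Dose_iv = CL × AUC_0→∞
     = 36.7 × 7.93 = 291.031 mg

Dose = 291 mg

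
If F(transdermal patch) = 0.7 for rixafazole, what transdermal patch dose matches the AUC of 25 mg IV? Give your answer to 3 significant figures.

For equal systemic exposure: F × D_ev = D_iv
D_ev = D_iv / F = 25 / 0.7 = 35.7143 mg

D_transdermal = 35.7 mg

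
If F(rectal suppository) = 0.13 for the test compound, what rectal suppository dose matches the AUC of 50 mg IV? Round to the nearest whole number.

For equal systemic exposure: F × D_ev = D_iv
D_ev = D_iv / F = 50 / 0.13 = 384.615 mg

D_rectal = 385 mg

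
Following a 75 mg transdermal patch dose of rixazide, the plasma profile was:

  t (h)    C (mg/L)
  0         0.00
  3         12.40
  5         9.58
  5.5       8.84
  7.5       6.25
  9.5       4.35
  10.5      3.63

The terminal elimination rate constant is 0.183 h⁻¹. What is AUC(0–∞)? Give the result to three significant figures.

Trapezoidal AUC_0→10.5:
  [0→3]: (0.00+12.40)/2 × 3 = 18.6
  [3→5]: (12.40+9.58)/2 × 2 = 21.98
  [5→5.5]: (9.58+8.84)/2 × 0.5 = 4.605
  [5.5→7.5]: (8.84+6.25)/2 × 2 = 15.09
  [7.5→9.5]: (6.25+4.35)/2 × 2 = 10.6
  [9.5→10.5]: (4.35+3.63)/2 × 1 = 3.99
  Sum = 74.865 mg/L·h
Extrapolated tail: C_last / k_e = 3.63 / 0.183 = 19.836
AUC_0→∞ = 74.865 + 19.836 = 94.701 mg/L·h

AUC = 94.7 mg/L·h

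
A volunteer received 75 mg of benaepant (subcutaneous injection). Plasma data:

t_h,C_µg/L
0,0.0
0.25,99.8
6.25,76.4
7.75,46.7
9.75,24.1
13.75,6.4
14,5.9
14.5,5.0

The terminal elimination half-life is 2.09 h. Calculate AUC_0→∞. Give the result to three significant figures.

Trapezoidal AUC_0→14.5:
  [0→0.25]: (0.0+99.8)/2 × 0.25 = 12.475
  [0.25→6.25]: (99.8+76.4)/2 × 6 = 528.6
  [6.25→7.75]: (76.4+46.7)/2 × 1.5 = 92.325
  [7.75→9.75]: (46.7+24.1)/2 × 2 = 70.8
  [9.75→13.75]: (24.1+6.4)/2 × 4 = 61.0
  [13.75→14]: (6.4+5.9)/2 × 0.25 = 1.5375
  [14→14.5]: (5.9+5.0)/2 × 0.5 = 2.725
  Sum = 769.4625 µg/L·h
k_e = ln2 / t½ = 0.693147 / 2.09 = 0.3316 h^-1
Extrapolated tail: C_last / k_e = 5.0 / 0.3316 = 15.078
AUC_0→∞ = 769.4625 + 15.078 = 784.5405 µg/L·h

AUC = 785 µg/L·h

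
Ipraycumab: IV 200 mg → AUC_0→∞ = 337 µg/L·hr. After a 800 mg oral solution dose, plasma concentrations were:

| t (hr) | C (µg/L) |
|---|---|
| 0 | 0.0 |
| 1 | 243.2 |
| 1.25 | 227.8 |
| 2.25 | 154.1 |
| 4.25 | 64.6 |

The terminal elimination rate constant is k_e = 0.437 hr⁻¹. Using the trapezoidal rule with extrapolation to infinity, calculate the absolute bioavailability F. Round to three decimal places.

Trapezoidal AUC_0→4.25 (oral solution):
  [0→1]: (0.0+243.2)/2 × 1 = 121.6
  [1→1.25]: (243.2+227.8)/2 × 0.25 = 58.875
  [1.25→2.25]: (227.8+154.1)/2 × 1 = 190.95
  [2.25→4.25]: (154.1+64.6)/2 × 2 = 218.7
  Sum = 590.125 µg/L·hr
Tail: C_last/k_e = 64.6/0.437 = 147.826
AUC_0→∞ (oral solution) = 590.125 + 147.826 = 737.951 µg/L·hr
F = (AUC_ev/D_ev)/(AUC_iv/D_iv) = (737.951/800)/(337/200) = 0.92243875/1.685 = 0.5474

F = 0.547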